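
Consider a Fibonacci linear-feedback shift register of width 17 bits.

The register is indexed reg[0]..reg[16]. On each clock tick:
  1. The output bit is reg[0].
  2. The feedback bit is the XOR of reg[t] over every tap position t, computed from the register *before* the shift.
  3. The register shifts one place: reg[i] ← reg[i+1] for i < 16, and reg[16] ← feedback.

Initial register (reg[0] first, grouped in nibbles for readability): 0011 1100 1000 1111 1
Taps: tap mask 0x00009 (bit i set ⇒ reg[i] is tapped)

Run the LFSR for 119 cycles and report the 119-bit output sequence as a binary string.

00111100100011111110110001111000010001111101110100111100100110100110110000100100100001101000000001011001010000010100100

step | reg (before) | out | fb
   0 | 00111100100011111 | 0 | 1
   1 | 01111001000111111 | 0 | 1
   2 | 11110010001111111 | 1 | 0
   3 | 11100100011111110 | 1 | 1
   4 | 11001000111111101 | 1 | 1
   5 | 10010001111111011 | 1 | 0
   6 | 00100011111110110 | 0 | 0
   7 | 01000111111101100 | 0 | 0
   8 | 10001111111011000 | 1 | 1
   9 | 00011111110110001 | 0 | 1
  10 | 00111111101100011 | 0 | 1
  11 | 01111111011000111 | 0 | 1
  12 | 11111110110001111 | 1 | 0
  13 | 11111101100011110 | 1 | 0
  14 | 11111011000111100 | 1 | 0
  15 | 11110110001111000 | 1 | 0
  16 | 11101100011110000 | 1 | 1
  17 | 11011000111100001 | 1 | 0
  18 | 10110001111000010 | 1 | 0
  19 | 01100011110000100 | 0 | 0
  20 | 11000111100001000 | 1 | 1
  21 | 10001111000010001 | 1 | 1
  22 | 00011110000100011 | 0 | 1
  23 | 00111100001000111 | 0 | 1
  24 | 01111000010001111 | 0 | 1
  25 | 11110000100011111 | 1 | 0
  26 | 11100001000111110 | 1 | 1
  27 | 11000010001111101 | 1 | 1
  28 | 10000100011111011 | 1 | 1
  29 | 00001000111110111 | 0 | 0
  30 | 00010001111101110 | 0 | 1
  31 | 00100011111011101 | 0 | 0
  32 | 01000111110111010 | 0 | 0
  33 | 10001111101110100 | 1 | 1
  34 | 00011111011101001 | 0 | 1
  35 | 00111110111010011 | 0 | 1
  36 | 01111101110100111 | 0 | 1
  37 | 11111011101001111 | 1 | 0
  38 | 11110111010011110 | 1 | 0
  39 | 11101110100111100 | 1 | 1
  40 | 11011101001111001 | 1 | 0
  41 | 10111010011110010 | 1 | 0
  42 | 01110100111100100 | 0 | 1
  43 | 11101001111001001 | 1 | 1
  44 | 11010011110010011 | 1 | 0
  45 | 10100111100100110 | 1 | 1
  46 | 01001111001001101 | 0 | 0
  47 | 10011110010011010 | 1 | 0
  48 | 00111100100110100 | 0 | 1
  49 | 01111001001101001 | 0 | 1
  50 | 11110010011010011 | 1 | 0
  51 | 11100100110100110 | 1 | 1
  52 | 11001001101001101 | 1 | 1
  53 | 10010011010011011 | 1 | 0
  54 | 00100110100110110 | 0 | 0
  55 | 01001101001101100 | 0 | 0
  56 | 10011010011011000 | 1 | 0
  57 | 00110100110110000 | 0 | 1
  58 | 01101001101100001 | 0 | 0
  59 | 11010011011000010 | 1 | 0
  60 | 10100110110000100 | 1 | 1
  61 | 01001101100001001 | 0 | 0
  62 | 10011011000010010 | 1 | 0
  63 | 00110110000100100 | 0 | 1
  64 | 01101100001001001 | 0 | 0
  65 | 11011000010010010 | 1 | 0
  66 | 10110000100100100 | 1 | 0
  67 | 01100001001001000 | 0 | 0
  68 | 11000010010010000 | 1 | 1
  69 | 10000100100100001 | 1 | 1
  70 | 00001001001000011 | 0 | 0
  71 | 00010010010000110 | 0 | 1
  72 | 00100100100001101 | 0 | 0
  73 | 01001001000011010 | 0 | 0
  74 | 10010010000110100 | 1 | 0
  75 | 00100100001101000 | 0 | 0
  76 | 01001000011010000 | 0 | 0
  77 | 10010000110100000 | 1 | 0
  78 | 00100001101000000 | 0 | 0
  79 | 01000011010000000 | 0 | 0
  80 | 10000110100000000 | 1 | 1
  81 | 00001101000000001 | 0 | 0
  82 | 00011010000000010 | 0 | 1
  83 | 00110100000000101 | 0 | 1
  84 | 01101000000001011 | 0 | 0
  85 | 11010000000010110 | 1 | 0
  86 | 10100000000101100 | 1 | 1
  87 | 01000000001011001 | 0 | 0
  88 | 10000000010110010 | 1 | 1
  89 | 00000000101100101 | 0 | 0
  90 | 00000001011001010 | 0 | 0
  91 | 00000010110010100 | 0 | 0
  92 | 00000101100101000 | 0 | 0
  93 | 00001011001010000 | 0 | 0
  94 | 00010110010100000 | 0 | 1
  95 | 00101100101000001 | 0 | 0
  96 | 01011001010000010 | 0 | 1
  97 | 10110010100000101 | 1 | 0
  98 | 01100101000001010 | 0 | 0
  99 | 11001010000010100 | 1 | 1
 100 | 10010100000101001 | 1 | 0
 101 | 00101000001010010 | 0 | 0
 102 | 01010000010100100 | 0 | 1
 103 | 10100000101001001 | 1 | 1
 104 | 01000001010010011 | 0 | 0
 105 | 10000010100100110 | 1 | 1
 106 | 00000101001001101 | 0 | 0
 107 | 00001010010011010 | 0 | 0
 108 | 00010100100110100 | 0 | 1
 109 | 00101001001101001 | 0 | 0
 110 | 01010010011010010 | 0 | 1
 111 | 10100100110100101 | 1 | 1
 112 | 01001001101001011 | 0 | 0
 113 | 10010011010010110 | 1 | 0
 114 | 00100110100101100 | 0 | 0
 115 | 01001101001011000 | 0 | 0
 116 | 10011010010110000 | 1 | 0
 117 | 00110100101100000 | 0 | 1
 118 | 01101001011000001 | 0 | 0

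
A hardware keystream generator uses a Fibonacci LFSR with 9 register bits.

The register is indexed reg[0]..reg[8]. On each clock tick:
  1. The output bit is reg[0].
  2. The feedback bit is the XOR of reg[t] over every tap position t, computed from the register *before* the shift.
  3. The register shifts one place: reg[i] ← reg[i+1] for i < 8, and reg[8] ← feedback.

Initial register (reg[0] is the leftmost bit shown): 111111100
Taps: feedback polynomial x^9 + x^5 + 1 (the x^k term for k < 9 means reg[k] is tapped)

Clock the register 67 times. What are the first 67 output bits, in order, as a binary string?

1111111000011110111000010110011011011110100001110011000010010001010

k : reg_k → out_k, fb_k
0: 111111100 → 1, fb=0
1: 111111000 → 1, fb=0
2: 111110000 → 1, fb=1
3: 111100001 → 1, fb=1
4: 111000011 → 1, fb=1
5: 110000111 → 1, fb=1
6: 100001111 → 1, fb=0
7: 000011110 → 0, fb=1
8: 000111101 → 0, fb=1
9: 001111011 → 0, fb=1
10: 011110111 → 0, fb=0
11: 111101110 → 1, fb=0
12: 111011100 → 1, fb=0
13: 110111000 → 1, fb=0
14: 101110000 → 1, fb=1
15: 011100001 → 0, fb=0
16: 111000010 → 1, fb=1
17: 110000101 → 1, fb=1
18: 100001011 → 1, fb=0
19: 000010110 → 0, fb=0
20: 000101100 → 0, fb=1
21: 001011001 → 0, fb=1
22: 010110011 → 0, fb=0
23: 101100110 → 1, fb=1
24: 011001101 → 0, fb=1
25: 110011011 → 1, fb=0
26: 100110110 → 1, fb=1
27: 001101101 → 0, fb=1
28: 011011011 → 0, fb=1
29: 110110111 → 1, fb=1
30: 101101111 → 1, fb=0
31: 011011110 → 0, fb=1
32: 110111101 → 1, fb=0
33: 101111010 → 1, fb=0
34: 011110100 → 0, fb=0
35: 111101000 → 1, fb=0
36: 111010000 → 1, fb=1
37: 110100001 → 1, fb=1
38: 101000011 → 1, fb=1
39: 010000111 → 0, fb=0
40: 100001110 → 1, fb=0
41: 000011100 → 0, fb=1
42: 000111001 → 0, fb=1
43: 001110011 → 0, fb=0
44: 011100110 → 0, fb=0
45: 111001100 → 1, fb=0
46: 110011000 → 1, fb=0
47: 100110000 → 1, fb=1
48: 001100001 → 0, fb=0
49: 011000010 → 0, fb=0
50: 110000100 → 1, fb=1
51: 100001001 → 1, fb=0
52: 000010010 → 0, fb=0
53: 000100100 → 0, fb=0
54: 001001000 → 0, fb=1
55: 010010001 → 0, fb=0
56: 100100010 → 1, fb=1
57: 001000101 → 0, fb=0
58: 010001010 → 0, fb=1
59: 100010101 → 1, fb=1
60: 000101011 → 0, fb=1
61: 001010111 → 0, fb=0
62: 010101110 → 0, fb=1
63: 101011101 → 1, fb=0
64: 010111010 → 0, fb=1
65: 101110101 → 1, fb=1
66: 011101011 → 0, fb=1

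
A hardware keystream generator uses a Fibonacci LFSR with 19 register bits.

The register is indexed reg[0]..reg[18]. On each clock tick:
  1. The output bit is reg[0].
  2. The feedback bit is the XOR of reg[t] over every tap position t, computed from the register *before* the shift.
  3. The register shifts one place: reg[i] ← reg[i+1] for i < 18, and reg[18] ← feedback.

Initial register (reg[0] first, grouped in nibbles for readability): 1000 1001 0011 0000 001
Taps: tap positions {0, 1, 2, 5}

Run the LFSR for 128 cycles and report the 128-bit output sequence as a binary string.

10001001001100000011001100110010110111111111100011111100000111101010111011110001100100101101110011010100111100011001011000011100

tick  register→output (feedback)
  0  1000100100110000001→1 (1)
  1  0001001001100000011→0 (0)
  2  0010010011000000110→0 (0)
  3  0100100110000001100→0 (1)
  4  1001001100000011001→1 (1)
  5  0010011000000110011→0 (0)
  6  0100110000001100110→0 (0)
  7  1001100000011001100→1 (1)
  8  0011000000110011001→0 (1)
  9  0110000001100110011→0 (0)
 10  1100000011001100110→1 (0)
 11  1000000110011001100→1 (1)
 12  0000001100110011001→0 (0)
 13  0000011001100110010→0 (1)
 14  0000110011001100101→0 (1)
 15  0001100110011001011→0 (0)
 16  0011001100110010110→0 (1)
 17  0110011001100101101→0 (1)
 18  1100110011001011011→1 (1)
 19  1001100110010110111→1 (1)
 20  0011001100101101111→0 (1)
 21  0110011001011011111→0 (1)
 22  1100110010110111111→1 (1)
 23  1001100101101111111→1 (1)
 24  0011001011011111111→0 (1)
 25  0110010110111111111→0 (1)
 26  1100101101111111111→1 (0)
 27  1001011011111111110→1 (0)
 28  0010110111111111100→0 (0)
 29  0101101111111111000→0 (1)
 30  1011011111111110001→1 (1)
 31  0110111111111100011→0 (1)
 32  1101111111111000111→1 (1)
 33  1011111111110001111→1 (1)
 34  0111111111100011111→0 (1)
 35  1111111111000111111→1 (0)
 36  1111111110001111110→1 (0)
 37  1111111100011111100→1 (0)
 38  1111111000111111000→1 (0)
 39  1111110001111110000→1 (0)
 40  1111100011111100000→1 (1)
 41  1111000111111000001→1 (1)
 42  1110001111110000011→1 (1)
 43  1100011111100000111→1 (1)
 44  1000111111000001111→1 (0)
 45  0001111110000011110→0 (1)
 46  0011111100000111101→0 (0)
 47  0111111000001111010→0 (1)
 48  1111110000011110101→1 (0)
 49  1111100000111101010→1 (1)
 50  1111000001111010101→1 (1)
 51  1110000011110101011→1 (1)
 52  1100000111101010111→1 (0)
 53  1000001111010101110→1 (1)
 54  0000011110101011101→0 (1)
 55  0000111101010111011→0 (1)
 56  0001111010101110111→0 (1)
 57  0011110101011101111→0 (0)
 58  0111101010111011110→0 (0)
 59  1111010101110111100→1 (0)
 60  1110101011101111000→1 (1)
 61  1101010111011110001→1 (1)
 62  1010101110111100011→1 (0)
 63  0101011101111000110→0 (0)
 64  1010111011110001100→1 (1)
 65  0101110111100011001→0 (0)
 66  1011101111000110010→1 (0)
 67  0111011110001100100→0 (1)
 68  1110111100011001001→1 (0)
 69  1101111000110010010→1 (1)
 70  1011110001100100101→1 (1)
 71  0111100011001001011→0 (0)
 72  1111000110010010110→1 (1)
 73  1110001100100101101→1 (1)
 74  1100011001001011011→1 (1)
 75  1000110010010110111→1 (0)
 76  0001100100101101110→0 (0)
 77  0011001001011011100→0 (1)
 78  0110010010110111001→0 (1)
 79  1100100101101110011→1 (0)
 80  1001001011011100110→1 (1)
 81  0010010110111001101→0 (0)
 82  0100101101110011010→0 (1)
 83  1001011011100110101→1 (0)
 84  0010110111001101010→0 (0)
 85  0101101110011010100→0 (1)
 86  1011011100110101001→1 (1)
 87  0110111001101010011→0 (1)
 88  1101110011010100111→1 (1)
 89  1011100110101001111→1 (0)
 90  0111001101010011110→0 (0)
 91  1110011010100111100→1 (0)
 92  1100110101001111000→1 (1)
 93  1001101010011110001→1 (1)
 94  0011010100111100011→0 (0)
 95  0110101001111000110→0 (0)
 96  1101010011110001100→1 (1)
 97  1010100111100011001→1 (0)
 98  0101001111000110010→0 (1)
 99  1010011110001100101→1 (1)
100  0100111100011001011→0 (0)
101  1001111000110010110→1 (0)
102  0011110001100101100→0 (0)
103  0111100011001011000→0 (0)
104  1111000110010110000→1 (1)
105  1110001100101100001→1 (1)
106  1100011001011000011→1 (1)
107  1000110010110000111→1 (0)
108  0001100101100001110→0 (0)
109  0011001011000011100→0 (1)
110  0110010110000111001→0 (1)
111  1100101100001110011→1 (0)
112  1001011000011100110→1 (0)
113  0010110000111001100→0 (0)
114  0101100001110011000→0 (1)
115  1011000011100110001→1 (0)
116  0110000111001100010→0 (0)
117  1100001110011000100→1 (0)
118  1000011100110001000→1 (0)
119  0000111001100010000→0 (1)
120  0001110011000100001→0 (1)
121  0011100110001000011→0 (1)
122  0111001100010000111→0 (0)
123  1110011000100001110→1 (0)
124  1100110001000011100→1 (1)
125  1001100010000111001→1 (1)
126  0011000100001110011→0 (1)
127  0110001000011100111→0 (0)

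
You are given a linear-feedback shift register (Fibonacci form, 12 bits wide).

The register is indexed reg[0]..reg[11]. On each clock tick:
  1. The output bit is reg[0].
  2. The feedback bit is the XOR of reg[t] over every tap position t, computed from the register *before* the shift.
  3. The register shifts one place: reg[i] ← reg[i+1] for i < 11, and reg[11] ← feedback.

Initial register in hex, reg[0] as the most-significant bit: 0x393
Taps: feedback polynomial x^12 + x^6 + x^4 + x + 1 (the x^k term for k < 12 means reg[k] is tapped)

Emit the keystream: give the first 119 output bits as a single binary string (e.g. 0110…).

00111001001110010110100001110010001100111001100010110000111011100100010001111001010101001011100110000011001001111110111

step | reg (before) | out | fb
   0 | 001110010011 | 0 | 1
   1 | 011100100111 | 0 | 0
   2 | 111001001110 | 1 | 0
   3 | 110010011100 | 1 | 1
   4 | 100100111001 | 1 | 0
   5 | 001001110010 | 0 | 1
   6 | 010011100101 | 0 | 1
   7 | 100111001011 | 1 | 0
   8 | 001110010110 | 0 | 1
   9 | 011100101101 | 0 | 0
  10 | 111001011010 | 1 | 0
  11 | 110010110100 | 1 | 0
  12 | 100101101000 | 1 | 0
  13 | 001011010000 | 0 | 1
  14 | 010110100001 | 0 | 1
  15 | 101101000011 | 1 | 1
  16 | 011010000111 | 0 | 0
  17 | 110100001110 | 1 | 0
  18 | 101000011100 | 1 | 1
  19 | 010000111001 | 0 | 0
  20 | 100001110010 | 1 | 0
  21 | 000011100100 | 0 | 0
  22 | 000111001000 | 0 | 1
  23 | 001110010001 | 0 | 1
  24 | 011100100011 | 0 | 0
  25 | 111001000110 | 1 | 0
  26 | 110010001100 | 1 | 1
  27 | 100100011001 | 1 | 1
  28 | 001000110011 | 0 | 1
  29 | 010001100111 | 0 | 0
  30 | 100011001110 | 1 | 0
  31 | 000110011100 | 0 | 1
  32 | 001100111001 | 0 | 1
  33 | 011001110011 | 0 | 0
  34 | 110011100110 | 1 | 0
  35 | 100111001100 | 1 | 0
  36 | 001110011000 | 0 | 1
  37 | 011100110001 | 0 | 0
  38 | 111001100010 | 1 | 1
  39 | 110011000101 | 1 | 1
  40 | 100110001011 | 1 | 0
  41 | 001100010110 | 0 | 0
  42 | 011000101100 | 0 | 0
  43 | 110001011000 | 1 | 0
  44 | 100010110000 | 1 | 1
  45 | 000101100001 | 0 | 1
  46 | 001011000011 | 0 | 1
  47 | 010110000111 | 0 | 0
  48 | 101100001110 | 1 | 1
  49 | 011000011101 | 0 | 1
  50 | 110000111011 | 1 | 1
  51 | 100001110111 | 1 | 0
  52 | 000011101110 | 0 | 0
  53 | 000111011100 | 0 | 1
  54 | 001110111001 | 0 | 0
  55 | 011101110010 | 0 | 0
  56 | 111011100100 | 1 | 0
  57 | 110111001000 | 1 | 1
  58 | 101110010001 | 1 | 0
  59 | 011100100010 | 0 | 0
  60 | 111001000100 | 1 | 0
  61 | 110010001000 | 1 | 1
  62 | 100100010001 | 1 | 1
  63 | 001000100011 | 0 | 1
  64 | 010001000111 | 0 | 1
  65 | 100010001111 | 1 | 0
  66 | 000100011110 | 0 | 0
  67 | 001000111100 | 0 | 1
  68 | 010001111001 | 0 | 0
  69 | 100011110010 | 1 | 1
  70 | 000111100101 | 0 | 0
  71 | 001111001010 | 0 | 1
  72 | 011110010101 | 0 | 0
  73 | 111100101010 | 1 | 1
  74 | 111001010101 | 1 | 0
  75 | 110010101010 | 1 | 0
  76 | 100101010100 | 1 | 1
  77 | 001010101001 | 0 | 0
  78 | 010101010010 | 0 | 1
  79 | 101010100101 | 1 | 1
  80 | 010101001011 | 0 | 1
  81 | 101010010111 | 1 | 0
  82 | 010100101110 | 0 | 0
  83 | 101001011100 | 1 | 1
  84 | 010010111001 | 0 | 1
  85 | 100101110011 | 1 | 0
  86 | 001011100110 | 0 | 0
  87 | 010111001100 | 0 | 0
  88 | 101110011000 | 1 | 0
  89 | 011100110000 | 0 | 0
  90 | 111001100000 | 1 | 1
  91 | 110011000001 | 1 | 1
  92 | 100110000011 | 1 | 0
  93 | 001100000110 | 0 | 0
  94 | 011000001100 | 0 | 1
  95 | 110000011001 | 1 | 0
  96 | 100000110010 | 1 | 0
  97 | 000001100100 | 0 | 1
  98 | 000011001001 | 0 | 1
  99 | 000110010011 | 0 | 1
 100 | 001100100111 | 0 | 1
 101 | 011001001111 | 0 | 1
 102 | 110010011111 | 1 | 1
 103 | 100100111111 | 1 | 0
 104 | 001001111110 | 0 | 1
 105 | 010011111101 | 0 | 1
 106 | 100111111011 | 1 | 1
 107 | 001111110111 | 0 | 0
 108 | 011111101110 | 0 | 1
 109 | 111111011101 | 1 | 1
 110 | 111110111011 | 1 | 0
 111 | 111101110110 | 1 | 1
 112 | 111011101101 | 1 | 0
 113 | 110111011010 | 1 | 1
 114 | 101110110101 | 1 | 1
 115 | 011101101011 | 0 | 0
 116 | 111011010110 | 1 | 1
 117 | 110110101101 | 1 | 0
 118 | 101101011010 | 1 | 1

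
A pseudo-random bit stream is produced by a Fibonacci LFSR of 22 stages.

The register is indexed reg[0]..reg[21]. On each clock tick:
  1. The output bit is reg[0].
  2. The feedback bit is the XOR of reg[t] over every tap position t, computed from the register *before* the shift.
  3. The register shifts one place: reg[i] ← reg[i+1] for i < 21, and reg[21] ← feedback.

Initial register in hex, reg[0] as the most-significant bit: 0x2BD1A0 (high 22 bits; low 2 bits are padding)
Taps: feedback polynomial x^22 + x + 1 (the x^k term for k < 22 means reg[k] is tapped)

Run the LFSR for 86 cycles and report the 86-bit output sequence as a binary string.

00101011110100011010000111110001110010111000100001001001011100100110001101101110010110

step | reg (before) | out | fb
   0 | 0010101111010001101000 | 0 | 0
   1 | 0101011110100011010000 | 0 | 1
   2 | 1010111101000110100001 | 1 | 1
   3 | 0101111010001101000011 | 0 | 1
   4 | 1011110100011010000111 | 1 | 1
   5 | 0111101000110100001111 | 0 | 1
   6 | 1111010001101000011111 | 1 | 0
   7 | 1110100011010000111110 | 1 | 0
   8 | 1101000110100001111100 | 1 | 0
   9 | 1010001101000011111000 | 1 | 1
  10 | 0100011010000111110001 | 0 | 1
  11 | 1000110100001111100011 | 1 | 1
  12 | 0001101000011111000111 | 0 | 0
  13 | 0011010000111110001110 | 0 | 0
  14 | 0110100001111100011100 | 0 | 1
  15 | 1101000011111000111001 | 1 | 0
  16 | 1010000111110001110010 | 1 | 1
  17 | 0100001111100011100101 | 0 | 1
  18 | 1000011111000111001011 | 1 | 1
  19 | 0000111110001110010111 | 0 | 0
  20 | 0001111100011100101110 | 0 | 0
  21 | 0011111000111001011100 | 0 | 0
  22 | 0111110001110010111000 | 0 | 1
  23 | 1111100011100101110001 | 1 | 0
  24 | 1111000111001011100010 | 1 | 0
  25 | 1110001110010111000100 | 1 | 0
  26 | 1100011100101110001000 | 1 | 0
  27 | 1000111001011100010000 | 1 | 1
  28 | 0001110010111000100001 | 0 | 0
  29 | 0011100101110001000010 | 0 | 0
  30 | 0111001011100010000100 | 0 | 1
  31 | 1110010111000100001001 | 1 | 0
  32 | 1100101110001000010010 | 1 | 0
  33 | 1001011100010000100100 | 1 | 1
  34 | 0010111000100001001001 | 0 | 0
  35 | 0101110001000010010010 | 0 | 1
  36 | 1011100010000100100101 | 1 | 1
  37 | 0111000100001001001011 | 0 | 1
  38 | 1110001000010010010111 | 1 | 0
  39 | 1100010000100100101110 | 1 | 0
  40 | 1000100001001001011100 | 1 | 1
  41 | 0001000010010010111001 | 0 | 0
  42 | 0010000100100101110010 | 0 | 0
  43 | 0100001001001011100100 | 0 | 1
  44 | 1000010010010111001001 | 1 | 1
  45 | 0000100100101110010011 | 0 | 0
  46 | 0001001001011100100110 | 0 | 0
  47 | 0010010010111001001100 | 0 | 0
  48 | 0100100101110010011000 | 0 | 1
  49 | 1001001011100100110001 | 1 | 1
  50 | 0010010111001001100011 | 0 | 0
  51 | 0100101110010011000110 | 0 | 1
  52 | 1001011100100110001101 | 1 | 1
  53 | 0010111001001100011011 | 0 | 0
  54 | 0101110010011000110110 | 0 | 1
  55 | 1011100100110001101101 | 1 | 1
  56 | 0111001001100011011011 | 0 | 1
  57 | 1110010011000110110111 | 1 | 0
  58 | 1100100110001101101110 | 1 | 0
  59 | 1001001100011011011100 | 1 | 1
  60 | 0010011000110110111001 | 0 | 0
  61 | 0100110001101101110010 | 0 | 1
  62 | 1001100011011011100101 | 1 | 1
  63 | 0011000110110111001011 | 0 | 0
  64 | 0110001101101110010110 | 0 | 1
  65 | 1100011011011100101101 | 1 | 0
  66 | 1000110110111001011010 | 1 | 1
  67 | 0001101101110010110101 | 0 | 0
  68 | 0011011011100101101010 | 0 | 0
  69 | 0110110111001011010100 | 0 | 1
  70 | 1101101110010110101001 | 1 | 0
  71 | 1011011100101101010010 | 1 | 1
  72 | 0110111001011010100101 | 0 | 1
  73 | 1101110010110101001011 | 1 | 0
  74 | 1011100101101010010110 | 1 | 1
  75 | 0111001011010100101101 | 0 | 1
  76 | 1110010110101001011011 | 1 | 0
  77 | 1100101101010010110110 | 1 | 0
  78 | 1001011010100101101100 | 1 | 1
  79 | 0010110101001011011001 | 0 | 0
  80 | 0101101010010110110010 | 0 | 1
  81 | 1011010100101101100101 | 1 | 1
  82 | 0110101001011011001011 | 0 | 1
  83 | 1101010010110110010111 | 1 | 0
  84 | 1010100101101100101110 | 1 | 1
  85 | 0101001011011001011101 | 0 | 1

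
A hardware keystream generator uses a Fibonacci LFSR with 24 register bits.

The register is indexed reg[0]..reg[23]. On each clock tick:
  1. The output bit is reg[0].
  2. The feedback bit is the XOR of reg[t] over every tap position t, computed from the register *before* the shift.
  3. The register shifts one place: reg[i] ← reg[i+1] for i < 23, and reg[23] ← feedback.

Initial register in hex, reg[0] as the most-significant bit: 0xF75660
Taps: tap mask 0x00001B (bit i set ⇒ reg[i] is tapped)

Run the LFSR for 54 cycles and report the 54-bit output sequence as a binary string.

111101110101011001100000110101100010111110101010101010

tick  register→output (feedback)
  0  111101110101011001100000→1 (1)
  1  111011101010110011000001→1 (1)
  2  110111010101100110000011→1 (0)
  3  101110101011001100000110→1 (1)
  4  011101010110011000001101→0 (0)
  5  111010101100110000011010→1 (1)
  6  110101011001100000110101→1 (1)
  7  101010110011000001101011→1 (0)
  8  010101100110000011010110→0 (0)
  9  101011001100000110101100→1 (0)
 10  010110011000001101011000→0 (1)
 11  101100110000011010110001→1 (0)
 12  011001100000110101100010→0 (1)
 13  110011000001101011000101→1 (1)
 14  100110000011010110001011→1 (1)
 15  001100000110101100010111→0 (1)
 16  011000001101011000101111→0 (1)
 17  110000011010110001011111→1 (0)
 18  100000110101100010111110→1 (1)
 19  000001101011000101111101→0 (0)
 20  000011010110001011111010→0 (1)
 21  000110101100010111110101→0 (0)
 22  001101011000101111101010→0 (1)
 23  011010110001011111010101→0 (0)
 24  110101100010111110101010→1 (1)
 25  101011000101111101010101→1 (0)
 26  010110001011111010101010→0 (1)
 27  101100010111110101010101→1 (0)
 28  011000101111101010101010→0 (1)
 29  110001011111010101010101→1 (0)
 30  100010111110101010101010→1 (0)
 31  000101111101010101010100→0 (1)
 32  001011111010101010101001→0 (1)
 33  010111110101010101010011→0 (1)
 34  101111101010101010100111→1 (1)
 35  011111010101010101001111→0 (1)
 36  111110101010101010011111→1 (0)
 37  111101010101010100111110→1 (1)
 38  111010101010101001111101→1 (1)
 39  110101010101010011111011→1 (1)
 40  101010101010100111110111→1 (0)
 41  010101010101001111101110→0 (0)
 42  101010101010011111011100→1 (0)
 43  010101010100111110111000→0 (0)
 44  101010101001111101110000→1 (0)
 45  010101010011111011100000→0 (0)
 46  101010100111110111000000→1 (0)
 47  010101001111101110000000→0 (0)
 48  101010011111011100000000→1 (0)
 49  010100111110111000000000→0 (0)
 50  101001111101110000000000→1 (1)
 51  010011111011100000000001→0 (0)
 52  100111110111000000000010→1 (1)
 53  001111101110000000000101→0 (0)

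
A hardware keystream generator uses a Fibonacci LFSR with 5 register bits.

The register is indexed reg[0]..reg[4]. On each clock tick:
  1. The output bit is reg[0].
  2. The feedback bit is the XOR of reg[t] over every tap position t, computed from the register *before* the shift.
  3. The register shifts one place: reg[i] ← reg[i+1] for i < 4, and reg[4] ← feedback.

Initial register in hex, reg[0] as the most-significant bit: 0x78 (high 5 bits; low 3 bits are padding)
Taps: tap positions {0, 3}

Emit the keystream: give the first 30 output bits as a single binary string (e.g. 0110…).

k : reg_k → out_k, fb_k
0: 01111 → 0, fb=1
1: 11111 → 1, fb=0
2: 11110 → 1, fb=0
3: 11100 → 1, fb=1
4: 11001 → 1, fb=1
5: 10011 → 1, fb=0
6: 00110 → 0, fb=1
7: 01101 → 0, fb=0
8: 11010 → 1, fb=0
9: 10100 → 1, fb=1
10: 01001 → 0, fb=0
11: 10010 → 1, fb=0
12: 00100 → 0, fb=0
13: 01000 → 0, fb=0
14: 10000 → 1, fb=1
15: 00001 → 0, fb=0
16: 00010 → 0, fb=1
17: 00101 → 0, fb=0
18: 01010 → 0, fb=1
19: 10101 → 1, fb=1
20: 01011 → 0, fb=1
21: 10111 → 1, fb=0
22: 01110 → 0, fb=1
23: 11101 → 1, fb=1
24: 11011 → 1, fb=0
25: 10110 → 1, fb=0
26: 01100 → 0, fb=0
27: 11000 → 1, fb=1
28: 10001 → 1, fb=1
29: 00011 → 0, fb=1

011111001101001000010101110110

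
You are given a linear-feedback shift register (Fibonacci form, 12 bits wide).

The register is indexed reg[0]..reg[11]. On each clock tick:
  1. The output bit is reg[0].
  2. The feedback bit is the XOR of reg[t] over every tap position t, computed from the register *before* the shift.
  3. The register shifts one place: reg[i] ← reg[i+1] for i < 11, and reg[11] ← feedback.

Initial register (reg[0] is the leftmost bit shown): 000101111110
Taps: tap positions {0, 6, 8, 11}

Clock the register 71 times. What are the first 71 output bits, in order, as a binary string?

00010111111000001010010010011110100100110001100010010011010111101100001

tick  register→output (feedback)
  0  000101111110→0 (0)
  1  001011111100→0 (0)
  2  010111111000→0 (0)
  3  101111110000→1 (0)
  4  011111100000→0 (1)
  5  111111000001→1 (0)
  6  111110000010→1 (1)
  7  111100000101→1 (0)
  8  111000001010→1 (0)
  9  110000010100→1 (1)
 10  100000101001→1 (0)
 11  000001010010→0 (0)
 12  000010100100→0 (1)
 13  000101001001→0 (0)
 14  001010010010→0 (0)
 15  010100100100→0 (1)
 16  101001001001→1 (1)
 17  010010010011→0 (1)
 18  100100100111→1 (1)
 19  001001001111→0 (0)
 20  010010011110→0 (1)
 21  100100111101→1 (0)
 22  001001111010→0 (0)
 23  010011110100→0 (1)
 24  100111101001→1 (0)
 25  001111010010→0 (0)
 26  011110100100→0 (1)
 27  111101001001→1 (1)
 28  111010010011→1 (0)
 29  110100100110→1 (0)
 30  101001001100→1 (0)
 31  010010011000→0 (1)
 32  100100110001→1 (1)
 33  001001100011→0 (0)
 34  010011000110→0 (0)
 35  100110001100→1 (0)
 36  001100011000→0 (1)
 37  011000110001→0 (0)
 38  110001100010→1 (0)
 39  100011000100→1 (1)
 40  000110001001→0 (0)
 41  001100010010→0 (0)
 42  011000100100→0 (1)
 43  110001001001→1 (1)
 44  100010010011→1 (0)
 45  000100100110→0 (1)
 46  001001001101→0 (0)
 47  010010011010→0 (1)
 48  100100110101→1 (1)
 49  001001101011→0 (1)
 50  010011010111→0 (1)
 51  100110101111→1 (0)
 52  001101011110→0 (1)
 53  011010111101→0 (1)
 54  110101111011→1 (0)
 55  101011110110→1 (0)
 56  010111101100→0 (0)
 57  101111011000→1 (0)
 58  011110110000→0 (1)
 59  111101100001→1 (1)
 60  111011000011→1 (0)
 61  110110000110→1 (1)
 62  101100001101→1 (1)
 63  011000011011→0 (0)
 64  110000110110→1 (0)
 65  100001101100→1 (1)
 66  000011011001→0 (0)
 67  000110110010→0 (1)
 68  001101100101→0 (0)
 69  011011001010→0 (1)
 70  110110010101→1 (0)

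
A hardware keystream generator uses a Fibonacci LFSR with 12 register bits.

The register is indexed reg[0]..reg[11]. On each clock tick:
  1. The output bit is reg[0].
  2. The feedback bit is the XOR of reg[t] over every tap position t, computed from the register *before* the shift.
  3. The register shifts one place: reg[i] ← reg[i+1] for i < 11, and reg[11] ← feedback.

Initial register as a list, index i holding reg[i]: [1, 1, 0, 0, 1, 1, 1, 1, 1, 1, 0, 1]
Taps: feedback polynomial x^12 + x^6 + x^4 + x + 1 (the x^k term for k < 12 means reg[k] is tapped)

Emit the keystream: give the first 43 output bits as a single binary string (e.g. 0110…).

1100111111010101100001000111110101000000001

tick  register→output (feedback)
  0  110011111101→1 (0)
  1  100111111010→1 (1)
  2  001111110101→0 (0)
  3  011111101010→0 (1)
  4  111111010101→1 (1)
  5  111110101011→1 (0)
  6  111101010110→1 (0)
  7  111010101100→1 (0)
  8  110101011000→1 (0)
  9  101010110000→1 (1)
 10  010101100001→0 (0)
 11  101011000010→1 (0)
 12  010110000100→0 (0)
 13  101100001000→1 (1)
 14  011000010001→0 (1)
 15  110000100011→1 (1)
 16  100001000111→1 (1)
 17  000010001111→0 (1)
 18  000100011111→0 (0)
 19  001000111110→0 (1)
 20  010001111101→0 (0)
 21  100011111010→1 (1)
 22  000111110101→0 (0)
 23  001111101010→0 (0)
 24  011111010100→0 (0)
 25  111110101000→1 (0)
 26  111101010000→1 (0)
 27  111010100000→1 (0)
 28  110101000000→1 (0)
 29  101010000000→1 (0)
 30  010100000000→0 (1)
 31  101000000001→1 (1)
 32  010000000011→0 (1)
 33  100000000111→1 (1)
 34  000000001111→0 (0)
 35  000000011110→0 (0)
 36  000000111100→0 (1)
 37  000001111001→0 (1)
 38  000011110011→0 (0)
 39  000111100110→0 (0)
 40  001111001100→0 (1)
 41  011110011001→0 (0)
 42  111100110010→1 (1)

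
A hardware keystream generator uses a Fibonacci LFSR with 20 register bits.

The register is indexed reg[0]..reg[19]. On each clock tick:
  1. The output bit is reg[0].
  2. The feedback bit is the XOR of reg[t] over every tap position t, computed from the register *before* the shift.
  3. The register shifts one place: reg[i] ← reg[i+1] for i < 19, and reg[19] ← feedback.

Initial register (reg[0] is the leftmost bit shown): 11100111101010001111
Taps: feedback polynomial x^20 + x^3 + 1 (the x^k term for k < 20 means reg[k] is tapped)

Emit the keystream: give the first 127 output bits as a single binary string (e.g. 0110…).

1110011110101000111111011010111011110001000011011001011110010110000100101011001001101000011100100001001010111110001010000111010

tick  register→output (feedback)
  0  11100111101010001111→1 (1)
  1  11001111010100011111→1 (1)
  2  10011110101000111111→1 (0)
  3  00111101010001111110→0 (1)
  4  01111010100011111101→0 (1)
  5  11110101000111111011→1 (0)
  6  11101010001111110110→1 (1)
  7  11010100011111101101→1 (0)
  8  10101000111111011010→1 (1)
  9  01010001111110110101→0 (1)
 10  10100011111101101011→1 (1)
 11  01000111111011010111→0 (0)
 12  10001111110110101110→1 (1)
 13  00011111101101011101→0 (1)
 14  00111111011010111011→0 (1)
 15  01111110110101110111→0 (1)
 16  11111101101011101111→1 (0)
 17  11111011010111011110→1 (0)
 18  11110110101110111100→1 (0)
 19  11101101011101111000→1 (1)
 20  11011010111011110001→1 (0)
 21  10110101110111100010→1 (0)
 22  01101011101111000100→0 (0)
 23  11010111011110001000→1 (0)
 24  10101110111100010000→1 (1)
 25  01011101111000100001→0 (1)
 26  10111011110001000011→1 (0)
 27  01110111100010000110→0 (1)
 28  11101111000100001101→1 (1)
 29  11011110001000011011→1 (0)
 30  10111100010000110110→1 (0)
 31  01111000100001101100→0 (1)
 32  11110001000011011001→1 (0)
 33  11100010000110110010→1 (1)
 34  11000100001101100101→1 (1)
 35  10001000011011001011→1 (1)
 36  00010000110110010111→0 (1)
 37  00100001101100101111→0 (0)
 38  01000011011001011110→0 (0)
 39  10000110110010111100→1 (1)
 40  00001101100101111001→0 (0)
 41  00011011001011110010→0 (1)
 42  00110110010111100101→0 (1)
 43  01101100101111001011→0 (0)
 44  11011001011110010110→1 (0)
 45  10110010111100101100→1 (0)
 46  01100101111001011000→0 (0)
 47  11001011110010110000→1 (1)
 48  10010111100101100001→1 (0)
 49  00101111001011000010→0 (0)
 50  01011110010110000100→0 (1)
 51  10111100101100001001→1 (0)
 52  01111001011000010010→0 (1)
 53  11110010110000100101→1 (0)
 54  11100101100001001010→1 (1)
 55  11001011000010010101→1 (1)
 56  10010110000100101011→1 (0)
 57  00101100001001010110→0 (0)
 58  01011000010010101100→0 (1)
 59  10110000100101011001→1 (0)
 60  01100001001010110010→0 (0)
 61  11000010010101100100→1 (1)
 62  10000100101011001001→1 (1)
 63  00001001010110010011→0 (0)
 64  00010010101100100110→0 (1)
 65  00100101011001001101→0 (0)
 66  01001010110010011010→0 (0)
 67  10010101100100110100→1 (0)
 68  00101011001001101000→0 (0)
 69  01010110010011010000→0 (1)
 70  10101100100110100001→1 (1)
 71  01011001001101000011→0 (1)
 72  10110010011010000111→1 (0)
 73  01100100110100001110→0 (0)
 74  11001001101000011100→1 (1)
 75  10010011010000111001→1 (0)
 76  00100110100001110010→0 (0)
 77  01001101000011100100→0 (0)
 78  10011010000111001000→1 (0)
 79  00110100001110010000→0 (1)
 80  01101000011100100001→0 (0)
 81  11010000111001000010→1 (0)
 82  10100001110010000100→1 (1)
 83  01000011100100001001→0 (0)
 84  10000111001000010010→1 (1)
 85  00001110010000100101→0 (0)
 86  00011100100001001010→0 (1)
 87  00111001000010010101→0 (1)
 88  01110010000100101011→0 (1)
 89  11100100001001010111→1 (1)
 90  11001000010010101111→1 (1)
 91  10010000100101011111→1 (0)
 92  00100001001010111110→0 (0)
 93  01000010010101111100→0 (0)
 94  10000100101011111000→1 (1)
 95  00001001010111110001→0 (0)
 96  00010010101111100010→0 (1)
 97  00100101011111000101→0 (0)
 98  01001010111110001010→0 (0)
 99  10010101111100010100→1 (0)
100  00101011111000101000→0 (0)
101  01010111110001010000→0 (1)
102  10101111100010100001→1 (1)
103  01011111000101000011→0 (1)
104  10111110001010000111→1 (0)
105  01111100010100001110→0 (1)
106  11111000101000011101→1 (0)
107  11110001010000111010→1 (0)
108  11100010100001110100→1 (1)
109  11000101000011101001→1 (1)
110  10001010000111010011→1 (1)
111  00010100001110100111→0 (1)
112  00101000011101001111→0 (0)
113  01010000111010011110→0 (1)
114  10100001110100111101→1 (1)
115  01000011101001111011→0 (0)
116  10000111010011110110→1 (1)
117  00001110100111101101→0 (0)
118  00011101001111011010→0 (1)
119  00111010011110110101→0 (1)
120  01110100111101101011→0 (1)
121  11101001111011010111→1 (1)
122  11010011110110101111→1 (0)
123  10100111101101011110→1 (1)
124  01001111011010111101→0 (0)
125  10011110110101111010→1 (0)
126  00111101101011110100→0 (1)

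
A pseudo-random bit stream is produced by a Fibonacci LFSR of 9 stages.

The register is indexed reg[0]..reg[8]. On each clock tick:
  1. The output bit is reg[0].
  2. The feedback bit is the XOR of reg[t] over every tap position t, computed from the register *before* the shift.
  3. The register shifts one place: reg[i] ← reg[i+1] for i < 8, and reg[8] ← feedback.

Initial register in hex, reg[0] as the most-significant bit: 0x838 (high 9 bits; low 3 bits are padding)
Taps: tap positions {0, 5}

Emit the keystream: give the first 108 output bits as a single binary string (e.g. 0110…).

tick  register→output (feedback)
  0  100000111→1 (1)
  1  000001111→0 (1)
  2  000011111→0 (1)
  3  000111111→0 (1)
  4  001111111→0 (1)
  5  011111111→0 (1)
  6  111111111→1 (0)
  7  111111110→1 (0)
  8  111111100→1 (0)
  9  111111000→1 (0)
 10  111110000→1 (1)
 11  111100001→1 (1)
 12  111000011→1 (1)
 13  110000111→1 (1)
 14  100001111→1 (0)
 15  000011110→0 (1)
 16  000111101→0 (1)
 17  001111011→0 (1)
 18  011110111→0 (0)
 19  111101110→1 (0)
 20  111011100→1 (0)
 21  110111000→1 (0)
 22  101110000→1 (1)
 23  011100001→0 (0)
 24  111000010→1 (1)
 25  110000101→1 (1)
 26  100001011→1 (0)
 27  000010110→0 (0)
 28  000101100→0 (1)
 29  001011001→0 (1)
 30  010110011→0 (0)
 31  101100110→1 (1)
 32  011001101→0 (1)
 33  110011011→1 (0)
 34  100110110→1 (1)
 35  001101101→0 (1)
 36  011011011→0 (1)
 37  110110111→1 (1)
 38  101101111→1 (0)
 39  011011110→0 (1)
 40  110111101→1 (0)
 41  101111010→1 (0)
 42  011110100→0 (0)
 43  111101000→1 (0)
 44  111010000→1 (1)
 45  110100001→1 (1)
 46  101000011→1 (1)
 47  010000111→0 (0)
 48  100001110→1 (0)
 49  000011100→0 (1)
 50  000111001→0 (1)
 51  001110011→0 (0)
 52  011100110→0 (0)
 53  111001100→1 (0)
 54  110011000→1 (0)
 55  100110000→1 (1)
 56  001100001→0 (0)
 57  011000010→0 (0)
 58  110000100→1 (1)
 59  100001001→1 (0)
 60  000010010→0 (0)
 61  000100100→0 (0)
 62  001001000→0 (1)
 63  010010001→0 (0)
 64  100100010→1 (1)
 65  001000101→0 (0)
 66  010001010→0 (1)
 67  100010101→1 (1)
 68  000101011→0 (1)
 69  001010111→0 (0)
 70  010101110→0 (1)
 71  101011101→1 (0)
 72  010111010→0 (1)
 73  101110101→1 (1)
 74  011101011→0 (1)
 75  111010111→1 (1)
 76  110101111→1 (0)
 77  101011110→1 (0)
 78  010111100→0 (1)
 79  101111001→1 (0)
 80  011110010→0 (0)
 81  111100100→1 (1)
 82  111001001→1 (0)
 83  110010010→1 (1)
 84  100100101→1 (1)
 85  001001011→0 (1)
 86  010010111→0 (0)
 87  100101110→1 (0)
 88  001011100→0 (1)
 89  010111001→0 (1)
 90  101110011→1 (1)
 91  011100111→0 (0)
 92  111001110→1 (0)
 93  110011100→1 (0)
 94  100111000→1 (0)
 95  001110000→0 (0)
 96  011100000→0 (0)
 97  111000000→1 (1)
 98  110000001→1 (1)
 99  100000011→1 (1)
100  000000111→0 (0)
101  000001110→0 (1)
102  000011101→0 (1)
103  000111011→0 (1)
104  001110111→0 (0)
105  011101110→0 (1)
106  111011101→1 (0)
107  110111010→1 (0)

100000111111111000011110111000010110011011011110100001110011000010010001010111010111100100101110011100000011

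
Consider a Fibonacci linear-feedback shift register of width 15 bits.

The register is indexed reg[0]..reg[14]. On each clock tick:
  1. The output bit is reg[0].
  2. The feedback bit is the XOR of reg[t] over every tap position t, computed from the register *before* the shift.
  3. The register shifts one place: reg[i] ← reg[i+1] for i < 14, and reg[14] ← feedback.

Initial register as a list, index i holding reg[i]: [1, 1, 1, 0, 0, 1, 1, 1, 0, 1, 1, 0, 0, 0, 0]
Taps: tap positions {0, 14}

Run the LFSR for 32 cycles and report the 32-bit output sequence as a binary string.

step | reg (before) | out | fb
   0 | 111001110110000 | 1 | 1
   1 | 110011101100001 | 1 | 0
   2 | 100111011000010 | 1 | 1
   3 | 001110110000101 | 0 | 1
   4 | 011101100001011 | 0 | 1
   5 | 111011000010111 | 1 | 0
   6 | 110110000101110 | 1 | 1
   7 | 101100001011101 | 1 | 0
   8 | 011000010111010 | 0 | 0
   9 | 110000101110100 | 1 | 1
  10 | 100001011101001 | 1 | 0
  11 | 000010111010010 | 0 | 0
  12 | 000101110100100 | 0 | 0
  13 | 001011101001000 | 0 | 0
  14 | 010111010010000 | 0 | 0
  15 | 101110100100000 | 1 | 1
  16 | 011101001000001 | 0 | 1
  17 | 111010010000011 | 1 | 0
  18 | 110100100000110 | 1 | 1
  19 | 101001000001101 | 1 | 0
  20 | 010010000011010 | 0 | 0
  21 | 100100000110100 | 1 | 1
  22 | 001000001101001 | 0 | 1
  23 | 010000011010011 | 0 | 1
  24 | 100000110100111 | 1 | 0
  25 | 000001101001110 | 0 | 0
  26 | 000011010011100 | 0 | 0
  27 | 000110100111000 | 0 | 0
  28 | 001101001110000 | 0 | 0
  29 | 011010011100000 | 0 | 0
  30 | 110100111000000 | 1 | 1
  31 | 101001110000001 | 1 | 0

11100111011000010111010010000011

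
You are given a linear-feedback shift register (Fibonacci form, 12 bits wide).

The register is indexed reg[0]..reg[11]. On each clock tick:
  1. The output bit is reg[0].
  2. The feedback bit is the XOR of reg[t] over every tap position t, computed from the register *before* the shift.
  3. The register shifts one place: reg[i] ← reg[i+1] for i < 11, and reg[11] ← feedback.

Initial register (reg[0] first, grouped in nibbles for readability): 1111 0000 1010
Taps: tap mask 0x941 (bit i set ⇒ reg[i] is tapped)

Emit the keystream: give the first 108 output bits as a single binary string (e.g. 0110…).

111100001010010101110000111011000101001100101101100101101011000011000111101100010011011100101001100010000010

tick  register→output (feedback)
  0  111100001010→1 (0)
  1  111000010100→1 (1)
  2  110000101001→1 (0)
  3  100001010010→1 (1)
  4  000010100101→0 (0)
  5  000101001010→0 (1)
  6  001010010101→0 (1)
  7  010100101011→0 (1)
  8  101001010111→1 (0)
  9  010010101110→0 (0)
 10  100101011100→1 (0)
 11  001010111000→0 (0)
 12  010101110000→0 (1)
 13  101011100001→1 (1)
 14  010111000011→0 (1)
 15  101110000111→1 (0)
 16  011100001110→0 (1)
 17  111000011101→1 (1)
 18  110000111011→1 (0)
 19  100001110110→1 (0)
 20  000011101100→0 (0)
 21  000111011000→0 (1)
 22  001110110001→0 (0)
 23  011101100010→0 (1)
 24  111011000101→1 (0)
 25  110110001010→1 (0)
 26  101100010100→1 (1)
 27  011000101001→0 (1)
 28  110001010011→1 (0)
 29  100010100110→1 (0)
 30  000101001100→0 (1)
 31  001010011001→0 (0)
 32  010100110010→0 (1)
 33  101001100101→1 (1)
 34  010011001011→0 (0)
 35  100110010110→1 (1)
 36  001100101101→0 (1)
 37  011001011011→0 (0)
 38  110010110110→1 (0)
 39  100101101100→1 (1)
 40  001011011001→0 (0)
 41  010110110010→0 (1)
 42  101101100101→1 (1)
 43  011011001011→0 (0)
 44  110110010110→1 (1)
 45  101100101101→1 (0)
 46  011001011010→0 (1)
 47  110010110101→1 (1)
 48  100101101011→1 (0)
 49  001011010110→0 (0)
 50  010110101100→0 (0)
 51  101101011000→1 (0)
 52  011010110000→0 (1)
 53  110101100001→1 (1)
 54  101011000011→1 (0)
 55  010110000110→0 (0)
 56  101100001100→1 (0)
 57  011000011000→0 (1)
 58  110000110001→1 (1)
 59  100001100011→1 (1)
 60  000011000111→0 (1)
 61  000110001111→0 (0)
 62  001100011110→0 (1)
 63  011000111101→0 (1)
 64  110001111011→1 (0)
 65  100011110110→1 (0)
 66  000111101100→0 (0)
 67  001111011000→0 (1)
 68  011110110001→0 (0)
 69  111101100010→1 (0)
 70  111011000100→1 (1)
 71  110110001001→1 (1)
 72  101100010011→1 (0)
 73  011000100110→0 (1)
 74  110001001101→1 (1)
 75  100010011011→1 (1)
 76  000100110111→0 (0)
 77  001001101110→0 (0)
 78  010011011100→0 (1)
 79  100110111001→1 (0)
 80  001101110010→0 (1)
 81  011011100101→0 (0)
 82  110111001010→1 (0)
 83  101110010100→1 (1)
 84  011100101001→0 (1)
 85  111001010011→1 (0)
 86  110010100110→1 (0)
 87  100101001100→1 (0)
 88  001010011000→0 (1)
 89  010100110001→0 (0)
 90  101001100010→1 (0)
 91  010011000100→0 (0)
 92  100110001000→1 (0)
 93  001100010000→0 (0)
 94  011000100000→0 (1)
 95  110001000001→1 (0)
 96  100010000010→1 (1)
 97  000100000101→0 (1)
 98  001000001011→0 (0)
 99  010000010110→0 (0)
100  100000101100→1 (1)
101  000001011001→0 (0)
102  000010110010→0 (1)
103  000101100101→0 (0)
104  001011001010→0 (1)
105  010110010101→0 (1)
106  101100101011→1 (0)
107  011001010110→0 (0)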